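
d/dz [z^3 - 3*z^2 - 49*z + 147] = 3*z^2 - 6*z - 49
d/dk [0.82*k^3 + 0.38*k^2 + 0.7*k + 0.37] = 2.46*k^2 + 0.76*k + 0.7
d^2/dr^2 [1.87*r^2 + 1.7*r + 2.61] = 3.74000000000000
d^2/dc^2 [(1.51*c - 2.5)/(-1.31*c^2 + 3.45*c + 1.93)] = ((1.51*c - 2.5)*(2.62*c - 3.45)*(5.24*c - 6.9) + (11.8686*c - 16.969)*(-1.31*c^2 + 3.45*c + 1.93))/(-1.31*c^2 + 3.45*c + 1.93)^3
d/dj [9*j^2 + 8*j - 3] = 18*j + 8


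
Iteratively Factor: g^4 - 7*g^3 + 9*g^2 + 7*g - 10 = (g - 5)*(g^3 - 2*g^2 - g + 2) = (g - 5)*(g + 1)*(g^2 - 3*g + 2) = (g - 5)*(g - 2)*(g + 1)*(g - 1)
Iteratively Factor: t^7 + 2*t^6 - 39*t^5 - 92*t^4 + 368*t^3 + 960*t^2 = (t + 4)*(t^6 - 2*t^5 - 31*t^4 + 32*t^3 + 240*t^2) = t*(t + 4)*(t^5 - 2*t^4 - 31*t^3 + 32*t^2 + 240*t) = t*(t - 4)*(t + 4)*(t^4 + 2*t^3 - 23*t^2 - 60*t) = t^2*(t - 4)*(t + 4)*(t^3 + 2*t^2 - 23*t - 60) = t^2*(t - 4)*(t + 3)*(t + 4)*(t^2 - t - 20) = t^2*(t - 4)*(t + 3)*(t + 4)^2*(t - 5)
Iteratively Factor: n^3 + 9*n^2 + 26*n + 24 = (n + 3)*(n^2 + 6*n + 8) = (n + 2)*(n + 3)*(n + 4)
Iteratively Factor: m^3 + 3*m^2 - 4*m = (m)*(m^2 + 3*m - 4) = m*(m - 1)*(m + 4)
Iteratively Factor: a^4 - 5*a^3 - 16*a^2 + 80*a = (a - 5)*(a^3 - 16*a) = a*(a - 5)*(a^2 - 16) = a*(a - 5)*(a + 4)*(a - 4)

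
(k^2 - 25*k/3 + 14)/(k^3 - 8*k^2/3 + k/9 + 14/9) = 3*(k - 6)/(3*k^2 - k - 2)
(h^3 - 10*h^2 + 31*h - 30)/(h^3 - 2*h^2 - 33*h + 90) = (h - 2)/(h + 6)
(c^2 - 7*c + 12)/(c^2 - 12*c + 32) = (c - 3)/(c - 8)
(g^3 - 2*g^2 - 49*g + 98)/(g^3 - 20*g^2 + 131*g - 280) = (g^2 + 5*g - 14)/(g^2 - 13*g + 40)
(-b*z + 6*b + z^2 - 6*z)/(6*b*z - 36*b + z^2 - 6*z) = (-b + z)/(6*b + z)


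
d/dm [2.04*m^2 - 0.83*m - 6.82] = 4.08*m - 0.83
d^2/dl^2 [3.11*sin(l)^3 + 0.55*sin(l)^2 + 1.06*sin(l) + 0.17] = -3.3925*sin(l) + 6.9975*sin(3*l) + 1.1*cos(2*l)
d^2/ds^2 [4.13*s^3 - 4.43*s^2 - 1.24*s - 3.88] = 24.78*s - 8.86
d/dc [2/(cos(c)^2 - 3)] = 8*sin(2*c)/(5 - cos(2*c))^2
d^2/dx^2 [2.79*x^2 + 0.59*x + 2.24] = 5.58000000000000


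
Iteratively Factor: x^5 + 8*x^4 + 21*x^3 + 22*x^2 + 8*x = (x)*(x^4 + 8*x^3 + 21*x^2 + 22*x + 8) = x*(x + 1)*(x^3 + 7*x^2 + 14*x + 8) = x*(x + 1)^2*(x^2 + 6*x + 8) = x*(x + 1)^2*(x + 2)*(x + 4)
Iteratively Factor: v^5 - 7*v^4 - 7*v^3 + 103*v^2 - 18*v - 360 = (v - 5)*(v^4 - 2*v^3 - 17*v^2 + 18*v + 72) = (v - 5)*(v - 4)*(v^3 + 2*v^2 - 9*v - 18) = (v - 5)*(v - 4)*(v - 3)*(v^2 + 5*v + 6) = (v - 5)*(v - 4)*(v - 3)*(v + 3)*(v + 2)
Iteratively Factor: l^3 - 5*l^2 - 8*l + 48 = (l - 4)*(l^2 - l - 12) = (l - 4)*(l + 3)*(l - 4)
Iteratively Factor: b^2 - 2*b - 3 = (b - 3)*(b + 1)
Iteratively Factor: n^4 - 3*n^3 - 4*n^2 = (n)*(n^3 - 3*n^2 - 4*n) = n^2*(n^2 - 3*n - 4) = n^2*(n - 4)*(n + 1)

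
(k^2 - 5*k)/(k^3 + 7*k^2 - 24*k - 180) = k/(k^2 + 12*k + 36)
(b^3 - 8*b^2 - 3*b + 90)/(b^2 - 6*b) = b - 2 - 15/b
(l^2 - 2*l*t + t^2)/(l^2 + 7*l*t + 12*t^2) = (l^2 - 2*l*t + t^2)/(l^2 + 7*l*t + 12*t^2)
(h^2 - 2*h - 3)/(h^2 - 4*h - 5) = (h - 3)/(h - 5)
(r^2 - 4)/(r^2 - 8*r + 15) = (r^2 - 4)/(r^2 - 8*r + 15)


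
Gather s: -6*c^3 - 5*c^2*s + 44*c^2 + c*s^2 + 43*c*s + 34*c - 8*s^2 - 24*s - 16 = -6*c^3 + 44*c^2 + 34*c + s^2*(c - 8) + s*(-5*c^2 + 43*c - 24) - 16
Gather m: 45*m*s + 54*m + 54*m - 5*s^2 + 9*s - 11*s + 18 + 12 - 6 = m*(45*s + 108) - 5*s^2 - 2*s + 24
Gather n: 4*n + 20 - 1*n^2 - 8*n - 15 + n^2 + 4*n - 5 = 0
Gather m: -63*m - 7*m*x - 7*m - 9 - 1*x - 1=m*(-7*x - 70) - x - 10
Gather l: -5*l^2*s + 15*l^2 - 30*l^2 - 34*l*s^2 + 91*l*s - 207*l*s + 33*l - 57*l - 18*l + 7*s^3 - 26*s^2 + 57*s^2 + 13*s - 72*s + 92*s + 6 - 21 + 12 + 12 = l^2*(-5*s - 15) + l*(-34*s^2 - 116*s - 42) + 7*s^3 + 31*s^2 + 33*s + 9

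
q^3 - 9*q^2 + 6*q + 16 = (q - 8)*(q - 2)*(q + 1)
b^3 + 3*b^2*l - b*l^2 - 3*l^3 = (b - l)*(b + l)*(b + 3*l)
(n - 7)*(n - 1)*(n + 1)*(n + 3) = n^4 - 4*n^3 - 22*n^2 + 4*n + 21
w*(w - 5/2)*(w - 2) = w^3 - 9*w^2/2 + 5*w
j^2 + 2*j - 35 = (j - 5)*(j + 7)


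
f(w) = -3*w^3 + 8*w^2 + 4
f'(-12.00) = -1488.00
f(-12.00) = 6340.00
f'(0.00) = 0.00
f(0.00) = 4.00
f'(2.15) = -7.20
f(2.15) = 11.16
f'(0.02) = 0.32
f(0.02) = 4.00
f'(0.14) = 2.06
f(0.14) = 4.15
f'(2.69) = -22.08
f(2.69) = 3.49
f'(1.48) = 3.97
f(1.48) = 11.80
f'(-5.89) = -406.47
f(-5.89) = 894.55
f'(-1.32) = -36.80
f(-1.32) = 24.84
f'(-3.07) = -133.94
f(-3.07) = 166.20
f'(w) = -9*w^2 + 16*w = w*(16 - 9*w)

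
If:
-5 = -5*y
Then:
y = 1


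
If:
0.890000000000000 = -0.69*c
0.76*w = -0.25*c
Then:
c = -1.29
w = 0.42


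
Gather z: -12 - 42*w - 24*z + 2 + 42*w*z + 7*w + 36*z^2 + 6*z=-35*w + 36*z^2 + z*(42*w - 18) - 10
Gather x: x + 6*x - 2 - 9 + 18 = 7*x + 7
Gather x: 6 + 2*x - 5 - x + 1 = x + 2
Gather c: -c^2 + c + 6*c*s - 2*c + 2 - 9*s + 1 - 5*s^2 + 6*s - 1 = -c^2 + c*(6*s - 1) - 5*s^2 - 3*s + 2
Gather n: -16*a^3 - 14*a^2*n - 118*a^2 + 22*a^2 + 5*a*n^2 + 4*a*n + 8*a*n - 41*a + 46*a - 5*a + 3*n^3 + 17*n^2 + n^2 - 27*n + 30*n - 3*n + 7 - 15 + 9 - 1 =-16*a^3 - 96*a^2 + 3*n^3 + n^2*(5*a + 18) + n*(-14*a^2 + 12*a)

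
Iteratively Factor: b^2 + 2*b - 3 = (b + 3)*(b - 1)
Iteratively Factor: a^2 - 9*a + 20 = (a - 4)*(a - 5)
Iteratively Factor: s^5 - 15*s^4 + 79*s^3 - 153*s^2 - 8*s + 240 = (s - 3)*(s^4 - 12*s^3 + 43*s^2 - 24*s - 80) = (s - 4)*(s - 3)*(s^3 - 8*s^2 + 11*s + 20) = (s - 5)*(s - 4)*(s - 3)*(s^2 - 3*s - 4) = (s - 5)*(s - 4)*(s - 3)*(s + 1)*(s - 4)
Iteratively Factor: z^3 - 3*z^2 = (z)*(z^2 - 3*z) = z^2*(z - 3)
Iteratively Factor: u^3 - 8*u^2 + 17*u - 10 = (u - 1)*(u^2 - 7*u + 10) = (u - 5)*(u - 1)*(u - 2)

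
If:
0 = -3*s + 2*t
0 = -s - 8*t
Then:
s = 0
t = 0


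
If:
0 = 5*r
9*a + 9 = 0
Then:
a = -1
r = 0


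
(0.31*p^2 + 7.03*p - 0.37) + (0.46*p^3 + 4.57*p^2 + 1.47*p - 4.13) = 0.46*p^3 + 4.88*p^2 + 8.5*p - 4.5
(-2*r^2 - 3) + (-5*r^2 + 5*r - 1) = -7*r^2 + 5*r - 4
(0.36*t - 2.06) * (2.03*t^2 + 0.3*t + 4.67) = 0.7308*t^3 - 4.0738*t^2 + 1.0632*t - 9.6202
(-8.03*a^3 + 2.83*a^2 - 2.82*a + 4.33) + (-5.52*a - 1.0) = -8.03*a^3 + 2.83*a^2 - 8.34*a + 3.33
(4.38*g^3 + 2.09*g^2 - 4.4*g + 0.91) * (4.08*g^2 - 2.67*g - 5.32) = 17.8704*g^5 - 3.1674*g^4 - 46.8339*g^3 + 4.342*g^2 + 20.9783*g - 4.8412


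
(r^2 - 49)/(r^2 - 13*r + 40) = (r^2 - 49)/(r^2 - 13*r + 40)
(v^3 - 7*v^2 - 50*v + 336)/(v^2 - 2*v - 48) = (v^2 + v - 42)/(v + 6)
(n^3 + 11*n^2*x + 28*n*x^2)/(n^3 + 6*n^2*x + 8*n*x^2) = (n + 7*x)/(n + 2*x)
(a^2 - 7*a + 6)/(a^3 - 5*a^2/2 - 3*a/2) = 2*(-a^2 + 7*a - 6)/(a*(-2*a^2 + 5*a + 3))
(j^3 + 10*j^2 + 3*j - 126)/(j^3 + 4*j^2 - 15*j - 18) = (j + 7)/(j + 1)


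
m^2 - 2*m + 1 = (m - 1)^2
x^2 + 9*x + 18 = (x + 3)*(x + 6)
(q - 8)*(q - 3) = q^2 - 11*q + 24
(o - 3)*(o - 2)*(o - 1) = o^3 - 6*o^2 + 11*o - 6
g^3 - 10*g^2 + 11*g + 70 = (g - 7)*(g - 5)*(g + 2)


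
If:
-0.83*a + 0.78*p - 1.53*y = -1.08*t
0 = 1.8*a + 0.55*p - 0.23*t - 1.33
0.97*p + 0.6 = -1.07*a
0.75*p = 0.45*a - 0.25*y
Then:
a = -2.86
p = 2.54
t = -22.10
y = -12.75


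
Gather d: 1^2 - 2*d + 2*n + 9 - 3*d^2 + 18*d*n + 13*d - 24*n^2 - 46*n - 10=-3*d^2 + d*(18*n + 11) - 24*n^2 - 44*n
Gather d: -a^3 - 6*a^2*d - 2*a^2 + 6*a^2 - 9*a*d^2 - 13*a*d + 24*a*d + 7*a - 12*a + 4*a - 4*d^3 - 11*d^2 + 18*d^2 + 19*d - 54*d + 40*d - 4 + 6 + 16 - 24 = -a^3 + 4*a^2 - a - 4*d^3 + d^2*(7 - 9*a) + d*(-6*a^2 + 11*a + 5) - 6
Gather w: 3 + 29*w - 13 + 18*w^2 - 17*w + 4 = 18*w^2 + 12*w - 6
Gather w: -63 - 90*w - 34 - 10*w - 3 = -100*w - 100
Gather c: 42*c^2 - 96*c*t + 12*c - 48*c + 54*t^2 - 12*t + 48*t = 42*c^2 + c*(-96*t - 36) + 54*t^2 + 36*t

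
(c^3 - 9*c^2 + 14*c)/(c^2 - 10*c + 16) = c*(c - 7)/(c - 8)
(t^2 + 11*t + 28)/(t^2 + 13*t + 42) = (t + 4)/(t + 6)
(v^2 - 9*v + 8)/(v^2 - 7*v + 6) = (v - 8)/(v - 6)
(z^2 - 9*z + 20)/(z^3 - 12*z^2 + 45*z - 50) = (z - 4)/(z^2 - 7*z + 10)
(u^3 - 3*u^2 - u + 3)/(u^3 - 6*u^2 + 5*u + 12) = (u - 1)/(u - 4)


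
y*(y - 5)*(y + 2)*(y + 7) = y^4 + 4*y^3 - 31*y^2 - 70*y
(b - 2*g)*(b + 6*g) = b^2 + 4*b*g - 12*g^2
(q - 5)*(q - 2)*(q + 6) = q^3 - q^2 - 32*q + 60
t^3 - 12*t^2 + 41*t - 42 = (t - 7)*(t - 3)*(t - 2)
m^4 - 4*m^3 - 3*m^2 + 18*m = m*(m - 3)^2*(m + 2)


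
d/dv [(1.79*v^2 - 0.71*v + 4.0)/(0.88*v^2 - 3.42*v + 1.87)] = (-5.497*v^2 - 0.3454*v + 12.3523)/(0.7744*v^4 - 6.0192*v^3 + 14.9876*v^2 - 12.7908*v + 3.4969)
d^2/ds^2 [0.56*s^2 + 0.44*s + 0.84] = 1.12000000000000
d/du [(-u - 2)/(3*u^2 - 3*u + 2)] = (3*u^2 + 12*u - 8)/(9*u^4 - 18*u^3 + 21*u^2 - 12*u + 4)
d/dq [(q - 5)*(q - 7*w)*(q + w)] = 3*q^2 - 12*q*w - 10*q - 7*w^2 + 30*w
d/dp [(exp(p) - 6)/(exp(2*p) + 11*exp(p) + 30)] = (-(exp(p) - 6)*(2*exp(p) + 11) + exp(2*p) + 11*exp(p) + 30)*exp(p)/(exp(2*p) + 11*exp(p) + 30)^2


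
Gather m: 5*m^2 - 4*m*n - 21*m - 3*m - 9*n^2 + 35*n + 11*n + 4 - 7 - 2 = 5*m^2 + m*(-4*n - 24) - 9*n^2 + 46*n - 5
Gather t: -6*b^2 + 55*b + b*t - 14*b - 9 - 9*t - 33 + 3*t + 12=-6*b^2 + 41*b + t*(b - 6) - 30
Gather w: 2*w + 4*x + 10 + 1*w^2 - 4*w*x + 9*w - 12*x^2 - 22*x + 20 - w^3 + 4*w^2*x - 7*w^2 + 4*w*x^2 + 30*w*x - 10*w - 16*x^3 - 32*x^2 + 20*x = -w^3 + w^2*(4*x - 6) + w*(4*x^2 + 26*x + 1) - 16*x^3 - 44*x^2 + 2*x + 30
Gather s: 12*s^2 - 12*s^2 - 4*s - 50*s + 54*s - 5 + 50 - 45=0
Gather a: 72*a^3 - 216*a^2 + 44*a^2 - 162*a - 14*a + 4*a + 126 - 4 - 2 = 72*a^3 - 172*a^2 - 172*a + 120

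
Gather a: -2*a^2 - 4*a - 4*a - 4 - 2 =-2*a^2 - 8*a - 6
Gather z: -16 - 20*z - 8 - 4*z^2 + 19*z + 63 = -4*z^2 - z + 39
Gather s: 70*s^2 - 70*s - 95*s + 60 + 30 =70*s^2 - 165*s + 90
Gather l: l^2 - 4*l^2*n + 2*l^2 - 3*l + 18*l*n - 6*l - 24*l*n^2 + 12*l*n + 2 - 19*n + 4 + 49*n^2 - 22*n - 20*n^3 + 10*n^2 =l^2*(3 - 4*n) + l*(-24*n^2 + 30*n - 9) - 20*n^3 + 59*n^2 - 41*n + 6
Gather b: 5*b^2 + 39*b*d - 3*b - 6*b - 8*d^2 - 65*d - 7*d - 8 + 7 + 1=5*b^2 + b*(39*d - 9) - 8*d^2 - 72*d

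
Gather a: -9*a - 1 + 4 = 3 - 9*a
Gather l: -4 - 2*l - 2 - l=-3*l - 6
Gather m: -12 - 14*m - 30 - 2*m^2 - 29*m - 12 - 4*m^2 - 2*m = -6*m^2 - 45*m - 54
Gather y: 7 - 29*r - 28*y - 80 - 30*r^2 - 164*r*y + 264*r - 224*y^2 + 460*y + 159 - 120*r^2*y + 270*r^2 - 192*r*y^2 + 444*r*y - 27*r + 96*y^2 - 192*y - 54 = 240*r^2 + 208*r + y^2*(-192*r - 128) + y*(-120*r^2 + 280*r + 240) + 32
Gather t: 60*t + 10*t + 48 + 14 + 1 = 70*t + 63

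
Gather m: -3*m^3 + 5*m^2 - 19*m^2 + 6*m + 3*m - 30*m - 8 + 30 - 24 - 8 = -3*m^3 - 14*m^2 - 21*m - 10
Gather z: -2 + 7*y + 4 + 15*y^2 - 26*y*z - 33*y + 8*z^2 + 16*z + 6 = 15*y^2 - 26*y + 8*z^2 + z*(16 - 26*y) + 8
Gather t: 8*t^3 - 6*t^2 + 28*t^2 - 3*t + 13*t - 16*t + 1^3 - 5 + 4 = 8*t^3 + 22*t^2 - 6*t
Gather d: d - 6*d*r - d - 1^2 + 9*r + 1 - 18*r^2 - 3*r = -6*d*r - 18*r^2 + 6*r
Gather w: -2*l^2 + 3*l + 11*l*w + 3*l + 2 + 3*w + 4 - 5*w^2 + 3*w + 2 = -2*l^2 + 6*l - 5*w^2 + w*(11*l + 6) + 8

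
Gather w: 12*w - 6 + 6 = 12*w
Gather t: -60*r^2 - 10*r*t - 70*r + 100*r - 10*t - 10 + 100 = -60*r^2 + 30*r + t*(-10*r - 10) + 90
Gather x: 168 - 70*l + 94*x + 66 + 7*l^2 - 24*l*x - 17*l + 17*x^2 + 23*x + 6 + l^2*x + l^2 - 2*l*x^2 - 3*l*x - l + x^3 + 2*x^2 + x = 8*l^2 - 88*l + x^3 + x^2*(19 - 2*l) + x*(l^2 - 27*l + 118) + 240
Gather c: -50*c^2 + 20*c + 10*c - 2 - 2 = -50*c^2 + 30*c - 4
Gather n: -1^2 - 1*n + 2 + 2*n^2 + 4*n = 2*n^2 + 3*n + 1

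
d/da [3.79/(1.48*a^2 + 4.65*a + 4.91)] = (-11.2184*a - 17.6235)/(1.48*a^2 + 4.65*a + 4.91)^2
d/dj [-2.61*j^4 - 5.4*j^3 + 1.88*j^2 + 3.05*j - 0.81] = -10.44*j^3 - 16.2*j^2 + 3.76*j + 3.05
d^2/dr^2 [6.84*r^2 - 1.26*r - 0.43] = 13.6800000000000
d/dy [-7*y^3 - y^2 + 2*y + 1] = -21*y^2 - 2*y + 2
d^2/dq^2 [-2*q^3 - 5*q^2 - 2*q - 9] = -12*q - 10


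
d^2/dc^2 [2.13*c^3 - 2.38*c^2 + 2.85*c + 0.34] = 12.78*c - 4.76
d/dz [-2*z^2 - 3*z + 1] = -4*z - 3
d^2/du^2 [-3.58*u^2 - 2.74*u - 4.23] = -7.16000000000000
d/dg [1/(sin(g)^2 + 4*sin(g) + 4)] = -2*cos(g)/(sin(g) + 2)^3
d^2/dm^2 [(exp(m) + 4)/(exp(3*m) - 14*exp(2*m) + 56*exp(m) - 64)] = (4*exp(6*m) - 6*exp(5*m) - 644*exp(4*m) + 5200*exp(3*m) - 12480*exp(2*m) + 1792*exp(m) + 18432)*exp(m)/(exp(9*m) - 42*exp(8*m) + 756*exp(7*m) - 7640*exp(6*m) + 47712*exp(5*m) - 190848*exp(4*m) + 488960*exp(3*m) - 774144*exp(2*m) + 688128*exp(m) - 262144)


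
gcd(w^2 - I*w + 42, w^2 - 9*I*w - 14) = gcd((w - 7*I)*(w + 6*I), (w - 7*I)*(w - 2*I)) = w - 7*I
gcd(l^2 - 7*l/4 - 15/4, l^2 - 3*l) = l - 3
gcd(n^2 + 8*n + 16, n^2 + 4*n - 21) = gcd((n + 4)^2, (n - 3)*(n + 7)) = 1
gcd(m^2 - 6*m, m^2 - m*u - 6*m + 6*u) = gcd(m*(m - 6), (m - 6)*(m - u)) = m - 6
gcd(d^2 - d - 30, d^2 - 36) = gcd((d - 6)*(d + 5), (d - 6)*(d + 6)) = d - 6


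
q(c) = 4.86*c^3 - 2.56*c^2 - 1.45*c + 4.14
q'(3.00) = 114.41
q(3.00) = 107.97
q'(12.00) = 2036.63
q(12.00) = 8016.18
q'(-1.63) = 45.63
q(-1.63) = -21.35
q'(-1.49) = 38.55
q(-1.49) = -15.46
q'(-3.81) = 229.70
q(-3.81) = -296.29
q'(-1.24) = 27.32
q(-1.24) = -7.26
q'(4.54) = 275.82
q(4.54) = 399.57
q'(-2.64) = 113.68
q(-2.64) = -99.30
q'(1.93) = 42.98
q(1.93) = 26.74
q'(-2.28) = 86.02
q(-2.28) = -63.46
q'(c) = 14.58*c^2 - 5.12*c - 1.45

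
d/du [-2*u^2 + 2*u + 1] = 2 - 4*u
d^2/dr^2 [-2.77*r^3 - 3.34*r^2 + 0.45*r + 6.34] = -16.62*r - 6.68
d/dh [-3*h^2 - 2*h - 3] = -6*h - 2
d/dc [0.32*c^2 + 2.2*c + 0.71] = 0.64*c + 2.2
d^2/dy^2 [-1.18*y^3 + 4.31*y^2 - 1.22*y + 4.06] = 8.62 - 7.08*y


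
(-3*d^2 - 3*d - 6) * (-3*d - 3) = 9*d^3 + 18*d^2 + 27*d + 18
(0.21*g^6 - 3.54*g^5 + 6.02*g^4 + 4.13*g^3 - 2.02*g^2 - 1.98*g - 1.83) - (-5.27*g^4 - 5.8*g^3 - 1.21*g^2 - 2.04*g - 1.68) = 0.21*g^6 - 3.54*g^5 + 11.29*g^4 + 9.93*g^3 - 0.81*g^2 + 0.0600000000000001*g - 0.15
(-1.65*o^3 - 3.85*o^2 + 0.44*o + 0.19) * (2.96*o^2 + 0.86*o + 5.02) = -4.884*o^5 - 12.815*o^4 - 10.2916*o^3 - 18.3862*o^2 + 2.3722*o + 0.9538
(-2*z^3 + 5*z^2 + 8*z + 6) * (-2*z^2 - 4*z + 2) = 4*z^5 - 2*z^4 - 40*z^3 - 34*z^2 - 8*z + 12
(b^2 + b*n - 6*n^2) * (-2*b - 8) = -2*b^3 - 2*b^2*n - 8*b^2 + 12*b*n^2 - 8*b*n + 48*n^2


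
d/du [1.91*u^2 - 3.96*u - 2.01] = 3.82*u - 3.96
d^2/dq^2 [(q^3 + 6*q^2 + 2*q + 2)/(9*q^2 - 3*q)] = 2*(37*q^3 + 54*q^2 - 18*q + 2)/(3*q^3*(27*q^3 - 27*q^2 + 9*q - 1))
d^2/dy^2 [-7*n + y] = 0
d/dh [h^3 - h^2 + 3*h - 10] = 3*h^2 - 2*h + 3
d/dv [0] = 0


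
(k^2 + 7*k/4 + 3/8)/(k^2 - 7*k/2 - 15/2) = (k + 1/4)/(k - 5)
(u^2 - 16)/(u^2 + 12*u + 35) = (u^2 - 16)/(u^2 + 12*u + 35)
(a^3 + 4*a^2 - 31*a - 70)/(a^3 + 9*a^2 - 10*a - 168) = (a^2 - 3*a - 10)/(a^2 + 2*a - 24)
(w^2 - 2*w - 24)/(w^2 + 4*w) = (w - 6)/w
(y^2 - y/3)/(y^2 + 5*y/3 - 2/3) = y/(y + 2)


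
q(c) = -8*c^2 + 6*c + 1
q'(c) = 6 - 16*c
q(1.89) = -16.24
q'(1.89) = -24.24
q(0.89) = 0.00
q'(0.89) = -8.24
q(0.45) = 2.08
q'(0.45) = -1.20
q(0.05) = 1.28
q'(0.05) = 5.20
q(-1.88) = -38.56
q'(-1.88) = 36.08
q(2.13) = -22.52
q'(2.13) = -28.08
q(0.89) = 0.00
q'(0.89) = -8.24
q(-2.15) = -48.88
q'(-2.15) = 40.40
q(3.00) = -53.00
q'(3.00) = -42.00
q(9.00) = -593.00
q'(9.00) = -138.00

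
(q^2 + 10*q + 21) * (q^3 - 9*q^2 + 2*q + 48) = q^5 + q^4 - 67*q^3 - 121*q^2 + 522*q + 1008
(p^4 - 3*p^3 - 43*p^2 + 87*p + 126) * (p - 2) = p^5 - 5*p^4 - 37*p^3 + 173*p^2 - 48*p - 252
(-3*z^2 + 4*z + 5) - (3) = -3*z^2 + 4*z + 2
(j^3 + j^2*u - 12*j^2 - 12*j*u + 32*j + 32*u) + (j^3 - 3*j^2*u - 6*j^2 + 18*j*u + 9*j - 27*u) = 2*j^3 - 2*j^2*u - 18*j^2 + 6*j*u + 41*j + 5*u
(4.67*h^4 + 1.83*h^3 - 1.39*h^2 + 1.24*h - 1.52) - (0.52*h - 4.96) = 4.67*h^4 + 1.83*h^3 - 1.39*h^2 + 0.72*h + 3.44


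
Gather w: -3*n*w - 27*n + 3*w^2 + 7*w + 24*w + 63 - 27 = -27*n + 3*w^2 + w*(31 - 3*n) + 36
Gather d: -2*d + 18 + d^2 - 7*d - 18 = d^2 - 9*d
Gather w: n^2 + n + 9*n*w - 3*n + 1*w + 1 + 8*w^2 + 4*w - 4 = n^2 - 2*n + 8*w^2 + w*(9*n + 5) - 3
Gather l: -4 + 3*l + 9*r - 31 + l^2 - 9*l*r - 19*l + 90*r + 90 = l^2 + l*(-9*r - 16) + 99*r + 55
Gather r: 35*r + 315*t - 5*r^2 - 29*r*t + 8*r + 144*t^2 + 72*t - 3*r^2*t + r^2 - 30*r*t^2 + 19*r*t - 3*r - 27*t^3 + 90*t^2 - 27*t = r^2*(-3*t - 4) + r*(-30*t^2 - 10*t + 40) - 27*t^3 + 234*t^2 + 360*t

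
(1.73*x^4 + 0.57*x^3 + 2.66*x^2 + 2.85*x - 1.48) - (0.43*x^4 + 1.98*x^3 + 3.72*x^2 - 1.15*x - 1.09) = 1.3*x^4 - 1.41*x^3 - 1.06*x^2 + 4.0*x - 0.39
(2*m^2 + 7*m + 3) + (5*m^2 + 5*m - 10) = 7*m^2 + 12*m - 7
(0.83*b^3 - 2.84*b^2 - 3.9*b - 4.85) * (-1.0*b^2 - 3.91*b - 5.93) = -0.83*b^5 - 0.4053*b^4 + 10.0825*b^3 + 36.9402*b^2 + 42.0905*b + 28.7605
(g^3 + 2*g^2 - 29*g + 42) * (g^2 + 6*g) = g^5 + 8*g^4 - 17*g^3 - 132*g^2 + 252*g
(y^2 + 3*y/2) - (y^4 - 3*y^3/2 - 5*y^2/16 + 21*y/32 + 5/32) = -y^4 + 3*y^3/2 + 21*y^2/16 + 27*y/32 - 5/32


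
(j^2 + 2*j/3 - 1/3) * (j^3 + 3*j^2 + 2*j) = j^5 + 11*j^4/3 + 11*j^3/3 + j^2/3 - 2*j/3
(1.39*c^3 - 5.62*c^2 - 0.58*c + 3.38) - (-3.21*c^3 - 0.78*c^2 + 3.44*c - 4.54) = 4.6*c^3 - 4.84*c^2 - 4.02*c + 7.92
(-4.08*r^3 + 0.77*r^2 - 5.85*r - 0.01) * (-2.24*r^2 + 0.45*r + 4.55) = 9.1392*r^5 - 3.5608*r^4 - 5.1135*r^3 + 0.8934*r^2 - 26.622*r - 0.0455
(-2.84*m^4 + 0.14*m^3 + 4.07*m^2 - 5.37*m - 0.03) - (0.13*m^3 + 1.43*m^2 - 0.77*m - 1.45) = -2.84*m^4 + 0.01*m^3 + 2.64*m^2 - 4.6*m + 1.42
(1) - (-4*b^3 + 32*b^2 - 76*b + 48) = 4*b^3 - 32*b^2 + 76*b - 47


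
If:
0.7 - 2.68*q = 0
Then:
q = 0.26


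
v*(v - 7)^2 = v^3 - 14*v^2 + 49*v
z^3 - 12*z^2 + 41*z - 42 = (z - 7)*(z - 3)*(z - 2)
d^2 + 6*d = d*(d + 6)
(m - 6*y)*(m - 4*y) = m^2 - 10*m*y + 24*y^2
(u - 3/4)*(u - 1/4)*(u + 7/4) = u^3 + 3*u^2/4 - 25*u/16 + 21/64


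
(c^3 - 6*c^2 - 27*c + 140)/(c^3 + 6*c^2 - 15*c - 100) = (c - 7)/(c + 5)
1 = 1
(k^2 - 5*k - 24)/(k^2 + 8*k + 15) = (k - 8)/(k + 5)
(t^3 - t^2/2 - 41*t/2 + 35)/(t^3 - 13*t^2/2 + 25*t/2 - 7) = (t + 5)/(t - 1)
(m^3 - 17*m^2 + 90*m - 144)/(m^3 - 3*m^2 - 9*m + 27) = (m^2 - 14*m + 48)/(m^2 - 9)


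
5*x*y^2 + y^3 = y^2*(5*x + y)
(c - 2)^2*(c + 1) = c^3 - 3*c^2 + 4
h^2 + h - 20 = (h - 4)*(h + 5)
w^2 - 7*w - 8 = (w - 8)*(w + 1)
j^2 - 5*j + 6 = (j - 3)*(j - 2)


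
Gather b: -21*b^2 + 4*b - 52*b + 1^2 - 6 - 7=-21*b^2 - 48*b - 12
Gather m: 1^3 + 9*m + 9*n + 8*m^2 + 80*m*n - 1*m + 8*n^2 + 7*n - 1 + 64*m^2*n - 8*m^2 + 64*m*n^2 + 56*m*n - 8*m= 64*m^2*n + m*(64*n^2 + 136*n) + 8*n^2 + 16*n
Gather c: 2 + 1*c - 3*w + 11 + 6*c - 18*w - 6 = 7*c - 21*w + 7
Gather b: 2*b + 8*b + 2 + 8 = 10*b + 10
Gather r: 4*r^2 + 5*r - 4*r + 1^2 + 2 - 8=4*r^2 + r - 5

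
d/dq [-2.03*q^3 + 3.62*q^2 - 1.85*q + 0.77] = -6.09*q^2 + 7.24*q - 1.85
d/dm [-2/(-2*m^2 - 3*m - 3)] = 2*(-4*m - 3)/(2*m^2 + 3*m + 3)^2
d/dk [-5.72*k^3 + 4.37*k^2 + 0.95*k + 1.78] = -17.16*k^2 + 8.74*k + 0.95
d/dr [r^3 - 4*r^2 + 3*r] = 3*r^2 - 8*r + 3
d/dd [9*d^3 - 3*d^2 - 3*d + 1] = 27*d^2 - 6*d - 3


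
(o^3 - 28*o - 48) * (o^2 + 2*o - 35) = o^5 + 2*o^4 - 63*o^3 - 104*o^2 + 884*o + 1680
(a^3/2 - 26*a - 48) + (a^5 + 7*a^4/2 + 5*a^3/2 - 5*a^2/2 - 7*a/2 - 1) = a^5 + 7*a^4/2 + 3*a^3 - 5*a^2/2 - 59*a/2 - 49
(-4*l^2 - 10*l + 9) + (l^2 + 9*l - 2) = -3*l^2 - l + 7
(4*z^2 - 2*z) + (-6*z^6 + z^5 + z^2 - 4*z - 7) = -6*z^6 + z^5 + 5*z^2 - 6*z - 7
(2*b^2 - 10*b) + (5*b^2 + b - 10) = 7*b^2 - 9*b - 10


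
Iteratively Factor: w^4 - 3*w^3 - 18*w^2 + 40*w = (w)*(w^3 - 3*w^2 - 18*w + 40) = w*(w + 4)*(w^2 - 7*w + 10) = w*(w - 5)*(w + 4)*(w - 2)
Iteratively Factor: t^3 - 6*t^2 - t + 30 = (t - 5)*(t^2 - t - 6) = (t - 5)*(t - 3)*(t + 2)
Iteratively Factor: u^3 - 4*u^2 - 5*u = (u + 1)*(u^2 - 5*u) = (u - 5)*(u + 1)*(u)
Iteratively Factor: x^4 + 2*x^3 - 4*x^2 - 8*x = (x + 2)*(x^3 - 4*x) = (x + 2)^2*(x^2 - 2*x) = x*(x + 2)^2*(x - 2)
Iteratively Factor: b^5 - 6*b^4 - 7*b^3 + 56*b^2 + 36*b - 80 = (b + 2)*(b^4 - 8*b^3 + 9*b^2 + 38*b - 40) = (b + 2)^2*(b^3 - 10*b^2 + 29*b - 20) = (b - 4)*(b + 2)^2*(b^2 - 6*b + 5) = (b - 5)*(b - 4)*(b + 2)^2*(b - 1)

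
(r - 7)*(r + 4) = r^2 - 3*r - 28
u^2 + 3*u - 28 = (u - 4)*(u + 7)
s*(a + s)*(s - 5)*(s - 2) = a*s^3 - 7*a*s^2 + 10*a*s + s^4 - 7*s^3 + 10*s^2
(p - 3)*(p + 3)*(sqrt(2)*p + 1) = sqrt(2)*p^3 + p^2 - 9*sqrt(2)*p - 9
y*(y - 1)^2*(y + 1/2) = y^4 - 3*y^3/2 + y/2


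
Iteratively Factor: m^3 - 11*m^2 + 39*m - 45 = (m - 5)*(m^2 - 6*m + 9) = (m - 5)*(m - 3)*(m - 3)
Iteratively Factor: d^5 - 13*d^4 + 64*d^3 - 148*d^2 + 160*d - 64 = (d - 4)*(d^4 - 9*d^3 + 28*d^2 - 36*d + 16) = (d - 4)*(d - 2)*(d^3 - 7*d^2 + 14*d - 8) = (d - 4)*(d - 2)*(d - 1)*(d^2 - 6*d + 8) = (d - 4)^2*(d - 2)*(d - 1)*(d - 2)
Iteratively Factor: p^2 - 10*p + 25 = (p - 5)*(p - 5)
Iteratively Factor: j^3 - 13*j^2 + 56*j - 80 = (j - 5)*(j^2 - 8*j + 16) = (j - 5)*(j - 4)*(j - 4)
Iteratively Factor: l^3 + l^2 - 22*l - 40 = (l - 5)*(l^2 + 6*l + 8) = (l - 5)*(l + 4)*(l + 2)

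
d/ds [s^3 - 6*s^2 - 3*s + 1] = 3*s^2 - 12*s - 3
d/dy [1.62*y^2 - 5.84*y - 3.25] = 3.24*y - 5.84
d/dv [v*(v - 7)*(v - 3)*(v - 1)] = 4*v^3 - 33*v^2 + 62*v - 21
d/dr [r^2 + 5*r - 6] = 2*r + 5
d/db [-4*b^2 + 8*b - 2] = 8 - 8*b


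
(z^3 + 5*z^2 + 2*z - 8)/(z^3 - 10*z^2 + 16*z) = (z^3 + 5*z^2 + 2*z - 8)/(z*(z^2 - 10*z + 16))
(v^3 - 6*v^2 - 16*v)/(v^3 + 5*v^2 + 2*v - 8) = v*(v - 8)/(v^2 + 3*v - 4)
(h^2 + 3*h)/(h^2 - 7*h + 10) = h*(h + 3)/(h^2 - 7*h + 10)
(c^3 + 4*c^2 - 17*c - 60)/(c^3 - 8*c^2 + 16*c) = (c^2 + 8*c + 15)/(c*(c - 4))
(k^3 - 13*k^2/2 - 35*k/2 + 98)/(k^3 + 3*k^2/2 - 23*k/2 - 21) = (k^2 - 3*k - 28)/(k^2 + 5*k + 6)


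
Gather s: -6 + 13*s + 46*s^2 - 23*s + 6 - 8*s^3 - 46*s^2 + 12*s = -8*s^3 + 2*s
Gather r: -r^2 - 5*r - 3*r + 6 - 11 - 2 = -r^2 - 8*r - 7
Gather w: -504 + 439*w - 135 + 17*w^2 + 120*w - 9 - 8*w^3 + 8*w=-8*w^3 + 17*w^2 + 567*w - 648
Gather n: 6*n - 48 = 6*n - 48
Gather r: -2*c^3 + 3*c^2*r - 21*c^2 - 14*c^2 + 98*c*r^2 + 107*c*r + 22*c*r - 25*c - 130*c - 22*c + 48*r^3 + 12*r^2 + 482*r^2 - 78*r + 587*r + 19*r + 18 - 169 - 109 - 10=-2*c^3 - 35*c^2 - 177*c + 48*r^3 + r^2*(98*c + 494) + r*(3*c^2 + 129*c + 528) - 270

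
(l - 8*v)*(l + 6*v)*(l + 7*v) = l^3 + 5*l^2*v - 62*l*v^2 - 336*v^3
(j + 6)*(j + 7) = j^2 + 13*j + 42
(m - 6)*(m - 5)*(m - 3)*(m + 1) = m^4 - 13*m^3 + 49*m^2 - 27*m - 90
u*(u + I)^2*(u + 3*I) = u^4 + 5*I*u^3 - 7*u^2 - 3*I*u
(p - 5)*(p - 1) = p^2 - 6*p + 5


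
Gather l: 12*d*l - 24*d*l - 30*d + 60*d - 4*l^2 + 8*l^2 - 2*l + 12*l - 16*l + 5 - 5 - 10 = 30*d + 4*l^2 + l*(-12*d - 6) - 10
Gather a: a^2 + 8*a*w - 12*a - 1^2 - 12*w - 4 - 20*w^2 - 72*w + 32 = a^2 + a*(8*w - 12) - 20*w^2 - 84*w + 27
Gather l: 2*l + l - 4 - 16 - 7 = 3*l - 27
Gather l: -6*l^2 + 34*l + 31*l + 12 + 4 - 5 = -6*l^2 + 65*l + 11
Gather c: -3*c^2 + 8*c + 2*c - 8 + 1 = -3*c^2 + 10*c - 7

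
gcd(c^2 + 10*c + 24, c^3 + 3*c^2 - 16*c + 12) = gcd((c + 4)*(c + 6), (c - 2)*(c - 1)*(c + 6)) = c + 6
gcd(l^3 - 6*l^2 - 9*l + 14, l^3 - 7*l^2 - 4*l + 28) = l^2 - 5*l - 14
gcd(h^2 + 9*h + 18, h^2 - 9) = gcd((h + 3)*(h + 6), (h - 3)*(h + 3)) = h + 3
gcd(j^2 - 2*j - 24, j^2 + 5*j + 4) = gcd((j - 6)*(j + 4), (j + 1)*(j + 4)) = j + 4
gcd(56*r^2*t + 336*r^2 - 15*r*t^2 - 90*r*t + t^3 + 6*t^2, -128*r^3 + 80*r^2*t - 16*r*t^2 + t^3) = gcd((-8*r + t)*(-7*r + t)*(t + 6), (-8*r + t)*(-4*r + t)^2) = 8*r - t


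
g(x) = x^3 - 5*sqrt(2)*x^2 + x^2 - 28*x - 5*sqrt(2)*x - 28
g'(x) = 3*x^2 - 10*sqrt(2)*x + 2*x - 28 - 5*sqrt(2)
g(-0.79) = -4.58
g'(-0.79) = -23.61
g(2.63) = -144.04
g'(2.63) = -46.25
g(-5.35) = -167.27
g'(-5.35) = 115.76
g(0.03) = -29.06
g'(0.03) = -35.43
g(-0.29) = -18.36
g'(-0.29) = -31.30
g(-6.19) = -280.71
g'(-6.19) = 155.04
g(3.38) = -177.28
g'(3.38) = -41.84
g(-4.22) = -63.27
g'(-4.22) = 69.59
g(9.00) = -106.40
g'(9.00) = 98.65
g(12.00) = 404.91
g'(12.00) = 251.22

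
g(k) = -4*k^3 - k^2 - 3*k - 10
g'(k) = -12*k^2 - 2*k - 3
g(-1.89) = 19.10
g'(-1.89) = -42.09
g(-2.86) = 83.98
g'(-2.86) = -95.44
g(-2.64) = 64.55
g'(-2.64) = -81.36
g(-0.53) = -8.10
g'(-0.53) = -5.31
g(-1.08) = -2.89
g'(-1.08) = -14.84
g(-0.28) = -9.15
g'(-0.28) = -3.38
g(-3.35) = 139.21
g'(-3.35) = -130.97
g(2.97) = -132.52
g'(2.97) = -114.79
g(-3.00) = 98.00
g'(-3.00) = -105.00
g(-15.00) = 13310.00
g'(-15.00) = -2673.00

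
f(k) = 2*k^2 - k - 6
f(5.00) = 39.00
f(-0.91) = -3.43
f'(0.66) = 1.64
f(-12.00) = 294.00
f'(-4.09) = -17.36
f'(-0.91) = -4.64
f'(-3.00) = -13.00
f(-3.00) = 15.00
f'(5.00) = 19.00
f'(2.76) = 10.04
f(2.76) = 6.48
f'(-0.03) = -1.12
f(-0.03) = -5.97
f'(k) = 4*k - 1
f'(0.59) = 1.36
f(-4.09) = 31.55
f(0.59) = -5.89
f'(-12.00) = -49.00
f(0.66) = -5.79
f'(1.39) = 4.56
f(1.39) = -3.53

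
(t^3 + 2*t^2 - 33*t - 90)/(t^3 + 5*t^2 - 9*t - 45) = (t - 6)/(t - 3)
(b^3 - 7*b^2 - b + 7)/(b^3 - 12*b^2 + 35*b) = (b^2 - 1)/(b*(b - 5))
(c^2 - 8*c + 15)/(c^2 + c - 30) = (c - 3)/(c + 6)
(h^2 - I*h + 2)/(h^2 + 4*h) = (h^2 - I*h + 2)/(h*(h + 4))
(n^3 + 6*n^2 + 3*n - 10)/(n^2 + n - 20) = (n^2 + n - 2)/(n - 4)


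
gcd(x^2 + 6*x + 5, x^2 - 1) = x + 1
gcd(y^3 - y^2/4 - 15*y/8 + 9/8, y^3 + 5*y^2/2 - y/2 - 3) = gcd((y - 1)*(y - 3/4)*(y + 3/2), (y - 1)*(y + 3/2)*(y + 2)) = y^2 + y/2 - 3/2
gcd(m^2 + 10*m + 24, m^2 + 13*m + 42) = m + 6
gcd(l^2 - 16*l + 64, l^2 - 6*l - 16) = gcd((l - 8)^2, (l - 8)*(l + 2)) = l - 8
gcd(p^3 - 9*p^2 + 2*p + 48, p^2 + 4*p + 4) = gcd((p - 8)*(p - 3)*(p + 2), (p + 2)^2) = p + 2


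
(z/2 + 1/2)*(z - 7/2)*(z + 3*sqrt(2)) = z^3/2 - 5*z^2/4 + 3*sqrt(2)*z^2/2 - 15*sqrt(2)*z/4 - 7*z/4 - 21*sqrt(2)/4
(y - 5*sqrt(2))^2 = y^2 - 10*sqrt(2)*y + 50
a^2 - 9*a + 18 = (a - 6)*(a - 3)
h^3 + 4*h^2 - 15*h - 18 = (h - 3)*(h + 1)*(h + 6)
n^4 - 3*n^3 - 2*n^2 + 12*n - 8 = (n - 2)^2*(n - 1)*(n + 2)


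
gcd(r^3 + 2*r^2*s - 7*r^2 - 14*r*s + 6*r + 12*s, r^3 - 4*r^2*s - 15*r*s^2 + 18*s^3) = 1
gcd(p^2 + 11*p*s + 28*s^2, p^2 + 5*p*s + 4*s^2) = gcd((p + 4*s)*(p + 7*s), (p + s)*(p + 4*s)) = p + 4*s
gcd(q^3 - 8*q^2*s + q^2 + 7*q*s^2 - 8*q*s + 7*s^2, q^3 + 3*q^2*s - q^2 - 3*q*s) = 1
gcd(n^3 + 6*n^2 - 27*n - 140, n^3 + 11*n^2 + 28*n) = n^2 + 11*n + 28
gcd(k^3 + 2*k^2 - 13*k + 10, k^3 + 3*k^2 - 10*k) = k^2 + 3*k - 10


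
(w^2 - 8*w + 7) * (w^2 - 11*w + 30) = w^4 - 19*w^3 + 125*w^2 - 317*w + 210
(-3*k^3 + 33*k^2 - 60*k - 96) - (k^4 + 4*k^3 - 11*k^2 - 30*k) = -k^4 - 7*k^3 + 44*k^2 - 30*k - 96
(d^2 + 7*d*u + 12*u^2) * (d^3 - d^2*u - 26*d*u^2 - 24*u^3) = d^5 + 6*d^4*u - 21*d^3*u^2 - 218*d^2*u^3 - 480*d*u^4 - 288*u^5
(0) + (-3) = -3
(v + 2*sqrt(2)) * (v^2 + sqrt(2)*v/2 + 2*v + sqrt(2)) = v^3 + 2*v^2 + 5*sqrt(2)*v^2/2 + 2*v + 5*sqrt(2)*v + 4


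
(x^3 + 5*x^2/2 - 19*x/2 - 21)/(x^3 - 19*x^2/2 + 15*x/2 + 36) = (2*x^2 + 11*x + 14)/(2*x^2 - 13*x - 24)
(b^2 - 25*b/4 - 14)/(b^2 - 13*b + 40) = (b + 7/4)/(b - 5)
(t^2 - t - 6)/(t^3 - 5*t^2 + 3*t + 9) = (t + 2)/(t^2 - 2*t - 3)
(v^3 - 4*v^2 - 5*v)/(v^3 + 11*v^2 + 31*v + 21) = v*(v - 5)/(v^2 + 10*v + 21)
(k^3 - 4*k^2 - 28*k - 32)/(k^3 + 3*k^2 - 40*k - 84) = (k^2 - 6*k - 16)/(k^2 + k - 42)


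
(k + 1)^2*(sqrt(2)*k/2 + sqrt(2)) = sqrt(2)*k^3/2 + 2*sqrt(2)*k^2 + 5*sqrt(2)*k/2 + sqrt(2)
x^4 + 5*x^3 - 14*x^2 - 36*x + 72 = (x - 2)^2*(x + 3)*(x + 6)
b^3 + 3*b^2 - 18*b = b*(b - 3)*(b + 6)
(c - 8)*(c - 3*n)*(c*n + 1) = c^3*n - 3*c^2*n^2 - 8*c^2*n + c^2 + 24*c*n^2 - 3*c*n - 8*c + 24*n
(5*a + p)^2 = 25*a^2 + 10*a*p + p^2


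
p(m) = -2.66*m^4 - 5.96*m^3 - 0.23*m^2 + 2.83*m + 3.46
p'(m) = -10.64*m^3 - 17.88*m^2 - 0.46*m + 2.83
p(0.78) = 1.71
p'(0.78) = -13.46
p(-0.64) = 2.67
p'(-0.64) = -1.41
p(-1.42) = 5.23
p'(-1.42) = -2.10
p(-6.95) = -4232.66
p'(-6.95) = 2714.25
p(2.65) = -232.75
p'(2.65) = -321.96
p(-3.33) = -115.52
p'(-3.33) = 198.99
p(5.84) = -4269.04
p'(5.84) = -2728.90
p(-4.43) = -519.90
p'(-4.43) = 579.00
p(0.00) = 3.46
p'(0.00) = 2.83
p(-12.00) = -44922.50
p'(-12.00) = 15819.55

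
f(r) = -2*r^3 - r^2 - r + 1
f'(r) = -6*r^2 - 2*r - 1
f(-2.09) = 16.98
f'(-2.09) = -23.03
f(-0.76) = 2.06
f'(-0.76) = -2.95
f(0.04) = 0.96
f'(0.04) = -1.09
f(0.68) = -0.77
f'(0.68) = -5.13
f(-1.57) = 7.84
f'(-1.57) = -12.65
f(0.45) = 0.17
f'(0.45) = -3.12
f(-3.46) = 75.33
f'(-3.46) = -65.91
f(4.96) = -272.61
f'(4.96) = -158.53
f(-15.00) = 6541.00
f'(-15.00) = -1321.00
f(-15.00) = 6541.00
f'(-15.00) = -1321.00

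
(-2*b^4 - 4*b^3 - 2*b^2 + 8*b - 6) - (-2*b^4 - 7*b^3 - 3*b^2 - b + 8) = 3*b^3 + b^2 + 9*b - 14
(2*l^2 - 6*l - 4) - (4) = 2*l^2 - 6*l - 8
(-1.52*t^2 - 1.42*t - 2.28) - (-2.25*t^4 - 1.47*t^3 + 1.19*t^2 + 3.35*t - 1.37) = 2.25*t^4 + 1.47*t^3 - 2.71*t^2 - 4.77*t - 0.91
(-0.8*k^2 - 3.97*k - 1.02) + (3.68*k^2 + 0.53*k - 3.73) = 2.88*k^2 - 3.44*k - 4.75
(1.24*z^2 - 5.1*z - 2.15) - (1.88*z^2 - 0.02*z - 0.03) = -0.64*z^2 - 5.08*z - 2.12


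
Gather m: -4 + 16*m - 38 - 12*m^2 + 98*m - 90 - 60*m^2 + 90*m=-72*m^2 + 204*m - 132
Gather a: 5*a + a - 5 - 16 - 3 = 6*a - 24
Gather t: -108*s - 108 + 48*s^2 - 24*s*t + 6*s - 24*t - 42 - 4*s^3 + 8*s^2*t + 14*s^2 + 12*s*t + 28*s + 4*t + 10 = -4*s^3 + 62*s^2 - 74*s + t*(8*s^2 - 12*s - 20) - 140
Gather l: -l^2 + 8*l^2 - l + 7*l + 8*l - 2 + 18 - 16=7*l^2 + 14*l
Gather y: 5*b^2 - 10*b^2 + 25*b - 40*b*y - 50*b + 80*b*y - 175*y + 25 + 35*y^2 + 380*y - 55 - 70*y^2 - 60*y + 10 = -5*b^2 - 25*b - 35*y^2 + y*(40*b + 145) - 20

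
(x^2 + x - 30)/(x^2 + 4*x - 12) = (x - 5)/(x - 2)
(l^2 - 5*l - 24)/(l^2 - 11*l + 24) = (l + 3)/(l - 3)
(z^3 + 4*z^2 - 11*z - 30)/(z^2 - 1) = (z^3 + 4*z^2 - 11*z - 30)/(z^2 - 1)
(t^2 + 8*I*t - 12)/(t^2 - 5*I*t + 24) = (t^2 + 8*I*t - 12)/(t^2 - 5*I*t + 24)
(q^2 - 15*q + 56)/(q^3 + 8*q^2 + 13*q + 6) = (q^2 - 15*q + 56)/(q^3 + 8*q^2 + 13*q + 6)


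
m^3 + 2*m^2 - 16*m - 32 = (m - 4)*(m + 2)*(m + 4)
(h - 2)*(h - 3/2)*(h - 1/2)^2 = h^4 - 9*h^3/2 + 27*h^2/4 - 31*h/8 + 3/4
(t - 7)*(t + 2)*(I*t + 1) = I*t^3 + t^2 - 5*I*t^2 - 5*t - 14*I*t - 14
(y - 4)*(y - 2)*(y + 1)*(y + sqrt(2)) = y^4 - 5*y^3 + sqrt(2)*y^3 - 5*sqrt(2)*y^2 + 2*y^2 + 2*sqrt(2)*y + 8*y + 8*sqrt(2)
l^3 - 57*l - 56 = (l - 8)*(l + 1)*(l + 7)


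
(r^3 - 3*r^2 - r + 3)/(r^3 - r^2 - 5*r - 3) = (r - 1)/(r + 1)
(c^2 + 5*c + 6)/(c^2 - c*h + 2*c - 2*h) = (c + 3)/(c - h)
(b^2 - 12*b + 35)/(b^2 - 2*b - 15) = (b - 7)/(b + 3)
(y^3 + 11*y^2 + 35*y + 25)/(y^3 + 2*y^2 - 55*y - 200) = (y + 1)/(y - 8)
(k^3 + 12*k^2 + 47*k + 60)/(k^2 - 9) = (k^2 + 9*k + 20)/(k - 3)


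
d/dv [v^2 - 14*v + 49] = 2*v - 14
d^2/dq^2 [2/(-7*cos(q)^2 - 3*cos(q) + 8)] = 2*(196*sin(q)^4 - 331*sin(q)^2 - 219*cos(q)/4 + 63*cos(3*q)/4 + 5)/(-7*sin(q)^2 + 3*cos(q) - 1)^3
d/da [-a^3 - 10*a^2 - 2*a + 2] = -3*a^2 - 20*a - 2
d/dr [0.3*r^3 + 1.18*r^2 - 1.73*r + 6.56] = 0.9*r^2 + 2.36*r - 1.73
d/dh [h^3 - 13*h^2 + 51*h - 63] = 3*h^2 - 26*h + 51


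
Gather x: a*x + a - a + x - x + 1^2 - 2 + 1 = a*x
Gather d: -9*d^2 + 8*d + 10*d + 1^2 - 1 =-9*d^2 + 18*d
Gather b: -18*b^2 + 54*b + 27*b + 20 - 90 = -18*b^2 + 81*b - 70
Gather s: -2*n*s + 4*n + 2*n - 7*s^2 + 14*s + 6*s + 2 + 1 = 6*n - 7*s^2 + s*(20 - 2*n) + 3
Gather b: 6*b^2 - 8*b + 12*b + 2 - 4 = 6*b^2 + 4*b - 2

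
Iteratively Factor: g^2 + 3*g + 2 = (g + 1)*(g + 2)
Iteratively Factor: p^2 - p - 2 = (p + 1)*(p - 2)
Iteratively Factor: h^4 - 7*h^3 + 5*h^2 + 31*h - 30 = (h + 2)*(h^3 - 9*h^2 + 23*h - 15) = (h - 5)*(h + 2)*(h^2 - 4*h + 3) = (h - 5)*(h - 1)*(h + 2)*(h - 3)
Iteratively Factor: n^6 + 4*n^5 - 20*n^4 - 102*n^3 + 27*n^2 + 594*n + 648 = (n + 3)*(n^5 + n^4 - 23*n^3 - 33*n^2 + 126*n + 216) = (n - 4)*(n + 3)*(n^4 + 5*n^3 - 3*n^2 - 45*n - 54) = (n - 4)*(n + 3)^2*(n^3 + 2*n^2 - 9*n - 18) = (n - 4)*(n + 3)^3*(n^2 - n - 6) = (n - 4)*(n - 3)*(n + 3)^3*(n + 2)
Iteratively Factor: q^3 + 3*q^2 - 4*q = (q)*(q^2 + 3*q - 4) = q*(q + 4)*(q - 1)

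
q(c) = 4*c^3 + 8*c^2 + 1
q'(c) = 12*c^2 + 16*c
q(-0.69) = 3.49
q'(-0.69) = -5.33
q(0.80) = 8.17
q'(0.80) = 20.48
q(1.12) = 16.65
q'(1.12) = 32.97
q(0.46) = 3.08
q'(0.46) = 9.90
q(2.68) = 135.45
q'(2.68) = 129.07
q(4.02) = 390.14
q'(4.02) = 258.24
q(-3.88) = -112.21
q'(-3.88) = 118.57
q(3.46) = 262.46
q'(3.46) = 199.02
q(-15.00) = -11699.00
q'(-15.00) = 2460.00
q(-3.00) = -35.00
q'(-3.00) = 60.00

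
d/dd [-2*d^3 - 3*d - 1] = -6*d^2 - 3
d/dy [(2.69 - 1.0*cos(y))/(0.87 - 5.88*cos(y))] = -14.9472*sin(y)/(5.88*cos(y) - 0.87)^2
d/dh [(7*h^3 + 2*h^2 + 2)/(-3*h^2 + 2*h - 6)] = (-21*h^4 + 28*h^3 - 122*h^2 - 12*h - 4)/(9*h^4 - 12*h^3 + 40*h^2 - 24*h + 36)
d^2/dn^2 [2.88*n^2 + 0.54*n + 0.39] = 5.76000000000000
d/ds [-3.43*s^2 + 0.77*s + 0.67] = 0.77 - 6.86*s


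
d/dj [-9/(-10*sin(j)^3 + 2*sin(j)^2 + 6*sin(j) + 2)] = 9*(-15*sin(j)^2 + 2*sin(j) + 3)*cos(j)/(2*(-5*sin(j)^3 + sin(j)^2 + 3*sin(j) + 1)^2)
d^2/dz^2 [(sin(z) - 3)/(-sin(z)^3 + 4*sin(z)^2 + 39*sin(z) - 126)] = (4*sin(z)^4 - 3*sin(z)^3 + 163*sin(z)^2 - 36*sin(z) - 86)/((sin(z) - 7)^3*(sin(z) + 6)^3)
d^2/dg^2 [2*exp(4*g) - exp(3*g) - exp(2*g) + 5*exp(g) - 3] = (32*exp(3*g) - 9*exp(2*g) - 4*exp(g) + 5)*exp(g)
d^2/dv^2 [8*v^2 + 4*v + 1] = 16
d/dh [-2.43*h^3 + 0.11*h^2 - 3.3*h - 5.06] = -7.29*h^2 + 0.22*h - 3.3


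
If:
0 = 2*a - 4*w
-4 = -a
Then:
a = 4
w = 2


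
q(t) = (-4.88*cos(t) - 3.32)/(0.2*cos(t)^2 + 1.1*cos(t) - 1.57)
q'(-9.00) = 0.78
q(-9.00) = -0.47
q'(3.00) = -0.25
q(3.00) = -0.61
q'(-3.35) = -0.38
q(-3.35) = -0.59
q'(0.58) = -27.62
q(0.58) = 14.51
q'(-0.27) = 34.28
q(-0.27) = 24.76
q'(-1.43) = 5.72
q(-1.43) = 2.84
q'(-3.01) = 0.24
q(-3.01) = -0.62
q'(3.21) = 0.12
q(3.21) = -0.63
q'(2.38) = -1.47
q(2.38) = -0.09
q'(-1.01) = 12.08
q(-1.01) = 6.37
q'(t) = (0.4*sin(t)*cos(t) + 1.1*sin(t))*(-4.88*cos(t) - 3.32)/(0.2*cos(t)^2 + 1.1*cos(t) - 1.57)^2 + 4.88*sin(t)/(0.2*cos(t)^2 + 1.1*cos(t) - 1.57)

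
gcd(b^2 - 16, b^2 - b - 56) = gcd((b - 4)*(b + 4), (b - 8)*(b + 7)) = 1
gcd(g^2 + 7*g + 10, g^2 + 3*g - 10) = g + 5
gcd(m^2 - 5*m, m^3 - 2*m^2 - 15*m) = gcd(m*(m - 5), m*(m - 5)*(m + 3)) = m^2 - 5*m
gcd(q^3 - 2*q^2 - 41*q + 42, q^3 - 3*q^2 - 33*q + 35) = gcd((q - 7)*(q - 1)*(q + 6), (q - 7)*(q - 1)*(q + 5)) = q^2 - 8*q + 7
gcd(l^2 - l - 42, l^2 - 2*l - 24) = 1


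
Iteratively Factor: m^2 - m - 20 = (m - 5)*(m + 4)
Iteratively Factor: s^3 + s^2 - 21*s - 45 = (s + 3)*(s^2 - 2*s - 15) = (s + 3)^2*(s - 5)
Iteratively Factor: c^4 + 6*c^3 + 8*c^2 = (c + 2)*(c^3 + 4*c^2) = c*(c + 2)*(c^2 + 4*c) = c*(c + 2)*(c + 4)*(c)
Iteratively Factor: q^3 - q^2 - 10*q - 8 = (q + 2)*(q^2 - 3*q - 4) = (q + 1)*(q + 2)*(q - 4)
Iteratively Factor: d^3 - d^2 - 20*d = (d)*(d^2 - d - 20) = d*(d - 5)*(d + 4)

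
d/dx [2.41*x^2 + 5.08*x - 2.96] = 4.82*x + 5.08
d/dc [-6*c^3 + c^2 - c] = -18*c^2 + 2*c - 1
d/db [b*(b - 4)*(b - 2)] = 3*b^2 - 12*b + 8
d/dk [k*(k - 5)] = 2*k - 5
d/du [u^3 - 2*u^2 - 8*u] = 3*u^2 - 4*u - 8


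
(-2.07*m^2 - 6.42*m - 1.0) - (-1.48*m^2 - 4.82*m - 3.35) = -0.59*m^2 - 1.6*m + 2.35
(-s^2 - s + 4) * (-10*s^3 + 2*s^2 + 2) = 10*s^5 + 8*s^4 - 42*s^3 + 6*s^2 - 2*s + 8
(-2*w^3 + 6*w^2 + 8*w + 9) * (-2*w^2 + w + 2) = 4*w^5 - 14*w^4 - 14*w^3 + 2*w^2 + 25*w + 18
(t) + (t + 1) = 2*t + 1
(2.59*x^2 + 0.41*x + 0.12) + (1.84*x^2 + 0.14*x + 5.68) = 4.43*x^2 + 0.55*x + 5.8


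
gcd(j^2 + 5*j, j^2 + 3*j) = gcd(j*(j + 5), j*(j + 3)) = j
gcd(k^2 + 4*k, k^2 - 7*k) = k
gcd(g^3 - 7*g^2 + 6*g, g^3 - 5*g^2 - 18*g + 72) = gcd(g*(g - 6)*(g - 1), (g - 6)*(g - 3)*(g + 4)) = g - 6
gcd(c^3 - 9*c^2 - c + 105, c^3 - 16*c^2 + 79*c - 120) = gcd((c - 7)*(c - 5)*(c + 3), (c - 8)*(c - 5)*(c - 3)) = c - 5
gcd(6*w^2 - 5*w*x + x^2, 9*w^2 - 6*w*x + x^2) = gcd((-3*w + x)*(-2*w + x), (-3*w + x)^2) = -3*w + x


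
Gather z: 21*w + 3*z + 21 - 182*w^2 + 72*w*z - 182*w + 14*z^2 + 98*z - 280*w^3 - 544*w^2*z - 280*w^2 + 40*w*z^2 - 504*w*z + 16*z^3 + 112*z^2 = -280*w^3 - 462*w^2 - 161*w + 16*z^3 + z^2*(40*w + 126) + z*(-544*w^2 - 432*w + 101) + 21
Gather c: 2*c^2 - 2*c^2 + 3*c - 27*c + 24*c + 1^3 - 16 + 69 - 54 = 0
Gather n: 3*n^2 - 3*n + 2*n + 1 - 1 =3*n^2 - n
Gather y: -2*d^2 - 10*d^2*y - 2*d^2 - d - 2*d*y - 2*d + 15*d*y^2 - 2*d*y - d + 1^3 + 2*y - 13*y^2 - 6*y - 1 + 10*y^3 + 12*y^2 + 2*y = -4*d^2 - 4*d + 10*y^3 + y^2*(15*d - 1) + y*(-10*d^2 - 4*d - 2)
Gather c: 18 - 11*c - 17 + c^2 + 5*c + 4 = c^2 - 6*c + 5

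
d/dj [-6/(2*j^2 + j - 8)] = 6*(4*j + 1)/(2*j^2 + j - 8)^2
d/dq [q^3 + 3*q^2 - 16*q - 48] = 3*q^2 + 6*q - 16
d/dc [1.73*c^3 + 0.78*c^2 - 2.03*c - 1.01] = 5.19*c^2 + 1.56*c - 2.03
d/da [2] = 0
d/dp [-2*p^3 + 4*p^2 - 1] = 2*p*(4 - 3*p)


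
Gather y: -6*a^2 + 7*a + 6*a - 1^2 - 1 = -6*a^2 + 13*a - 2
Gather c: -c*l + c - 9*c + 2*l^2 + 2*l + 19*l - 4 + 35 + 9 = c*(-l - 8) + 2*l^2 + 21*l + 40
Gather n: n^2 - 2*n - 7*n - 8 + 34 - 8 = n^2 - 9*n + 18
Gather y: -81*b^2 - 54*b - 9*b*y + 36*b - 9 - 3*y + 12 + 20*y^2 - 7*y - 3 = -81*b^2 - 18*b + 20*y^2 + y*(-9*b - 10)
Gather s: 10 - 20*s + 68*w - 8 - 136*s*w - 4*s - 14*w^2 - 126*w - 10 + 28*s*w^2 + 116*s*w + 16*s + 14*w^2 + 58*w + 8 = s*(28*w^2 - 20*w - 8)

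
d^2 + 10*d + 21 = (d + 3)*(d + 7)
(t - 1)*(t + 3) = t^2 + 2*t - 3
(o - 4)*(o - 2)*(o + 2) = o^3 - 4*o^2 - 4*o + 16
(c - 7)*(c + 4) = c^2 - 3*c - 28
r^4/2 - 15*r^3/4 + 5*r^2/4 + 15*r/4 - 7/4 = (r/2 + 1/2)*(r - 7)*(r - 1)*(r - 1/2)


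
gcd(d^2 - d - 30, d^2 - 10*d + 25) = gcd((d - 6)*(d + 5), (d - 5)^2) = 1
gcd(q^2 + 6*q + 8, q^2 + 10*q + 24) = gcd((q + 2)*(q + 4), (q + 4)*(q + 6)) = q + 4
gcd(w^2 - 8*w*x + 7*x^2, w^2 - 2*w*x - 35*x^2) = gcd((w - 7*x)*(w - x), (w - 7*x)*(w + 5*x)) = -w + 7*x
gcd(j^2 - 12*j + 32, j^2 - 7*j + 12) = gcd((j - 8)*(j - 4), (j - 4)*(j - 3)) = j - 4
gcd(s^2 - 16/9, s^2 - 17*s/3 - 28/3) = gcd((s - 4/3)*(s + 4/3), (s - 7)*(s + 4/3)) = s + 4/3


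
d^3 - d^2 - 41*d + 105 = (d - 5)*(d - 3)*(d + 7)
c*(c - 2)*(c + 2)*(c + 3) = c^4 + 3*c^3 - 4*c^2 - 12*c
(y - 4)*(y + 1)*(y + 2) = y^3 - y^2 - 10*y - 8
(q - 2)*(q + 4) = q^2 + 2*q - 8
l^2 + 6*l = l*(l + 6)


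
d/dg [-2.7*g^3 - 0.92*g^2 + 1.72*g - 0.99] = -8.1*g^2 - 1.84*g + 1.72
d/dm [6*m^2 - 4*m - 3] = 12*m - 4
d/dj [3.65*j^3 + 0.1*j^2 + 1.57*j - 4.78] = 10.95*j^2 + 0.2*j + 1.57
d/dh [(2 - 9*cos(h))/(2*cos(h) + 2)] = 11*sin(h)/(2*(cos(h) + 1)^2)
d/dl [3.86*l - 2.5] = 3.86000000000000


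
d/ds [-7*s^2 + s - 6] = 1 - 14*s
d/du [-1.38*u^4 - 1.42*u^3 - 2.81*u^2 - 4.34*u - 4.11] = -5.52*u^3 - 4.26*u^2 - 5.62*u - 4.34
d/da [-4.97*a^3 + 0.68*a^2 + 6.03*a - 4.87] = -14.91*a^2 + 1.36*a + 6.03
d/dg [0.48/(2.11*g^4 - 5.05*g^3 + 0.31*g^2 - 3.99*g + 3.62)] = (-4.0512*g^3 + 7.272*g^2 - 0.2976*g + 1.9152)/(2.11*g^4 - 5.05*g^3 + 0.31*g^2 - 3.99*g + 3.62)^2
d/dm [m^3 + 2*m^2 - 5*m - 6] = 3*m^2 + 4*m - 5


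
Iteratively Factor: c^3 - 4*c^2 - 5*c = (c - 5)*(c^2 + c) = (c - 5)*(c + 1)*(c)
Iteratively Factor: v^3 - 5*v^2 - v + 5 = (v - 5)*(v^2 - 1) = (v - 5)*(v + 1)*(v - 1)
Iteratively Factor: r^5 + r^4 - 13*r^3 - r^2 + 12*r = (r + 4)*(r^4 - 3*r^3 - r^2 + 3*r) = (r + 1)*(r + 4)*(r^3 - 4*r^2 + 3*r) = r*(r + 1)*(r + 4)*(r^2 - 4*r + 3) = r*(r - 1)*(r + 1)*(r + 4)*(r - 3)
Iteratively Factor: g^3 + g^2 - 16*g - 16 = (g - 4)*(g^2 + 5*g + 4) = (g - 4)*(g + 1)*(g + 4)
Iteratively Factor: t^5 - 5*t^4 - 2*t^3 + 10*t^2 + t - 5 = (t + 1)*(t^4 - 6*t^3 + 4*t^2 + 6*t - 5) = (t - 1)*(t + 1)*(t^3 - 5*t^2 - t + 5) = (t - 1)*(t + 1)^2*(t^2 - 6*t + 5) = (t - 5)*(t - 1)*(t + 1)^2*(t - 1)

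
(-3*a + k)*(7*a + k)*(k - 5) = -21*a^2*k + 105*a^2 + 4*a*k^2 - 20*a*k + k^3 - 5*k^2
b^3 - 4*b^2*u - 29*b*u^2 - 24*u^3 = (b - 8*u)*(b + u)*(b + 3*u)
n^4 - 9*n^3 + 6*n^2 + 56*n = n*(n - 7)*(n - 4)*(n + 2)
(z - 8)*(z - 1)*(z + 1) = z^3 - 8*z^2 - z + 8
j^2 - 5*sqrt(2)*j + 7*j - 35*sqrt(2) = (j + 7)*(j - 5*sqrt(2))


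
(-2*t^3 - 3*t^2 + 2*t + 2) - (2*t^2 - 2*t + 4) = -2*t^3 - 5*t^2 + 4*t - 2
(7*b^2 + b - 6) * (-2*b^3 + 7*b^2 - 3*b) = -14*b^5 + 47*b^4 - 2*b^3 - 45*b^2 + 18*b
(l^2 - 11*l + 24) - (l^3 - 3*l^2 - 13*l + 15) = -l^3 + 4*l^2 + 2*l + 9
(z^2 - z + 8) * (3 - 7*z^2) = -7*z^4 + 7*z^3 - 53*z^2 - 3*z + 24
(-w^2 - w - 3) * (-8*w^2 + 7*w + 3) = 8*w^4 + w^3 + 14*w^2 - 24*w - 9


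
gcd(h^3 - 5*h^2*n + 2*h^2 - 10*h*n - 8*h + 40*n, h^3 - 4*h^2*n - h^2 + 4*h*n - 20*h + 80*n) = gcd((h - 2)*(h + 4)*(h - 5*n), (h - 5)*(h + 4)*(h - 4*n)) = h + 4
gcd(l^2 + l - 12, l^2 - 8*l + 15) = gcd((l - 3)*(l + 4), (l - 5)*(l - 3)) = l - 3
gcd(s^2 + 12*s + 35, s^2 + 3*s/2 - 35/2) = s + 5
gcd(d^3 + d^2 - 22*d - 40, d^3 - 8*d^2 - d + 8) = 1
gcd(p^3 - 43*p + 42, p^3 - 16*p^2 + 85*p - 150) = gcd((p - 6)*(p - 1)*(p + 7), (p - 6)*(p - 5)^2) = p - 6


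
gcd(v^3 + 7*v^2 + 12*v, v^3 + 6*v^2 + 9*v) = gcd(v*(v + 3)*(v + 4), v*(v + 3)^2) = v^2 + 3*v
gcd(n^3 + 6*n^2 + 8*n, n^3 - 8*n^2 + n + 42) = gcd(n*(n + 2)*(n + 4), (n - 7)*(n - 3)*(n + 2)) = n + 2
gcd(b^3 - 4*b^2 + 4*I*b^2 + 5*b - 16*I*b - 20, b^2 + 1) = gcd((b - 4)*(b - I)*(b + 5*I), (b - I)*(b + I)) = b - I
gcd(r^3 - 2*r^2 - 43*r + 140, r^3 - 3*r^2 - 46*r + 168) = r^2 + 3*r - 28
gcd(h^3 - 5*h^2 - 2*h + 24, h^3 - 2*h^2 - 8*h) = h^2 - 2*h - 8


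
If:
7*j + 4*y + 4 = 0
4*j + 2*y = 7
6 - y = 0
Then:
No Solution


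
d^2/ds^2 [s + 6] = 0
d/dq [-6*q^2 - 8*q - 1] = -12*q - 8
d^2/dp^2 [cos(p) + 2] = -cos(p)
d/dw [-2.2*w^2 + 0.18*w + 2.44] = 0.18 - 4.4*w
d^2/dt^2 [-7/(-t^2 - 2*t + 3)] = 14*(-t^2 - 2*t + 4*(t + 1)^2 + 3)/(t^2 + 2*t - 3)^3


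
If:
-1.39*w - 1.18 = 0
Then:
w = -0.85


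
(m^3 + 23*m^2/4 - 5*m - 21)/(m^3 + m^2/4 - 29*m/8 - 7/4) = 2*(m + 6)/(2*m + 1)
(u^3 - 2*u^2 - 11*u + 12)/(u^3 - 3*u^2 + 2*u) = (u^2 - u - 12)/(u*(u - 2))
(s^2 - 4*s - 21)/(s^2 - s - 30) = (-s^2 + 4*s + 21)/(-s^2 + s + 30)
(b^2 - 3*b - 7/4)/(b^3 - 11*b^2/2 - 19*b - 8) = (b - 7/2)/(b^2 - 6*b - 16)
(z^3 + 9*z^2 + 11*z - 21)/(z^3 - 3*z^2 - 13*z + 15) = (z + 7)/(z - 5)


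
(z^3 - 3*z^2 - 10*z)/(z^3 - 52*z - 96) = z*(z - 5)/(z^2 - 2*z - 48)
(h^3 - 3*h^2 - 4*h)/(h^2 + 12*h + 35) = h*(h^2 - 3*h - 4)/(h^2 + 12*h + 35)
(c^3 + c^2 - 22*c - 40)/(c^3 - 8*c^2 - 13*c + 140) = (c + 2)/(c - 7)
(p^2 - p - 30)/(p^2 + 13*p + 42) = (p^2 - p - 30)/(p^2 + 13*p + 42)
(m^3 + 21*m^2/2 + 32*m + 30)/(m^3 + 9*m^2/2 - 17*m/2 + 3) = (2*m^2 + 9*m + 10)/(2*m^2 - 3*m + 1)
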